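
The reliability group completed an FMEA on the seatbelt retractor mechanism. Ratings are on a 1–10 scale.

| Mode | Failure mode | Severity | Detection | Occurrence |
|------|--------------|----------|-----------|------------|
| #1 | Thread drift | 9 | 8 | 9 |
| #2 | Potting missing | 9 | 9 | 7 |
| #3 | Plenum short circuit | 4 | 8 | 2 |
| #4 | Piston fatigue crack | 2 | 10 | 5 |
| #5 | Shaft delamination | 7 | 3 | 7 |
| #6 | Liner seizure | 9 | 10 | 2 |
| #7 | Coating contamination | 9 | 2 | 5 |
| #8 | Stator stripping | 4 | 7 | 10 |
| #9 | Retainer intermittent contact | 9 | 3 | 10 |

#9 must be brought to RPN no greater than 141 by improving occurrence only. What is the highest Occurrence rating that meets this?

#9: S=9, O=10, D=3 → current RPN = 270.
Fixed product = 27. Need 27 × O ≤ 141, so O ≤ 141/27 = 5.22.
Maximum integer Occurrence rating = 5 (gives RPN 135; O=6 would give 162 > 141).

5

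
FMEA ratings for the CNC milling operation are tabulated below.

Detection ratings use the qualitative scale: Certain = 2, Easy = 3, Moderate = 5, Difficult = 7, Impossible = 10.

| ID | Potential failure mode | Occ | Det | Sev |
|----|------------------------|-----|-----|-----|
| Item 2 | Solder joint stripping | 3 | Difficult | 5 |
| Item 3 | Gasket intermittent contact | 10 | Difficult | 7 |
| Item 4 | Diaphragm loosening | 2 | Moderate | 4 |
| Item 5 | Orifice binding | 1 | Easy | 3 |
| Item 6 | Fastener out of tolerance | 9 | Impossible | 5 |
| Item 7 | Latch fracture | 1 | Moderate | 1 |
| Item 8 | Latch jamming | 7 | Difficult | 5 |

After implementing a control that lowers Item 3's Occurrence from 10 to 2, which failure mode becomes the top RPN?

RPN = Severity × Occurrence × Detection:
  Item 2: 5 × 3 × 7 = 105
  Item 3: 7 × 10 × 7 = 490
  Item 4: 4 × 2 × 5 = 40
  Item 5: 3 × 1 × 3 = 9
  Item 6: 5 × 9 × 10 = 450
  Item 7: 1 × 1 × 5 = 5
  Item 8: 5 × 7 × 7 = 245
After action: Item 3 → 7 × 2 × 7 = 98.
Revised RPNs: Item 6=450, Item 8=245, Item 2=105, Item 3=98, Item 4=40, Item 5=9, Item 7=5.
Highest is now Item 6 (450).

Item 6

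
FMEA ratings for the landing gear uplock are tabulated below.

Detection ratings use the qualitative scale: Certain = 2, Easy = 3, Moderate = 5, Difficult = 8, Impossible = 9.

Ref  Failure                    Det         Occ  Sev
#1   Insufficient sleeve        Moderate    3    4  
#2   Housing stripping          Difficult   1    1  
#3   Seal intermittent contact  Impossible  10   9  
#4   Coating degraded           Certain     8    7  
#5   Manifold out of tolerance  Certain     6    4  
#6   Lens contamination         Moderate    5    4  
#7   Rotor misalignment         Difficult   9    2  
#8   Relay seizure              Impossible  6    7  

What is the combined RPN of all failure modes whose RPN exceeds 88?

RPN = Severity × Occurrence × Detection:
  #1: 4 × 3 × 5 = 60
  #2: 1 × 1 × 8 = 8
  #3: 9 × 10 × 9 = 810
  #4: 7 × 8 × 2 = 112
  #5: 4 × 6 × 2 = 48
  #6: 4 × 5 × 5 = 100
  #7: 2 × 9 × 8 = 144
  #8: 7 × 6 × 9 = 378
RPN > 88: #3 (810), #4 (112), #6 (100), #7 (144), #8 (378).
Sum: 810 + 112 + 100 + 144 + 378 = 1544.

1544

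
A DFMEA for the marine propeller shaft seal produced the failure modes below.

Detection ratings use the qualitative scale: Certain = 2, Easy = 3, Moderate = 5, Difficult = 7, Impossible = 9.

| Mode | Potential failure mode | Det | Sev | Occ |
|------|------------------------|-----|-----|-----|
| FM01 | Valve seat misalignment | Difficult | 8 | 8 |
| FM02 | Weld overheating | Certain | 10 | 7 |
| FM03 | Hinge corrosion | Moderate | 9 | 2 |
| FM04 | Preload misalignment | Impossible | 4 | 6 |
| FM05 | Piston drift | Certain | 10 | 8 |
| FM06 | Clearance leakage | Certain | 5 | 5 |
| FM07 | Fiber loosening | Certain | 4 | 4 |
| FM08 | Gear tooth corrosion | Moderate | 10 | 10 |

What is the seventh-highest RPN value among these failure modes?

RPN = Severity × Occurrence × Detection:
  FM01: 8 × 8 × 7 = 448
  FM02: 10 × 7 × 2 = 140
  FM03: 9 × 2 × 5 = 90
  FM04: 4 × 6 × 9 = 216
  FM05: 10 × 8 × 2 = 160
  FM06: 5 × 5 × 2 = 50
  FM07: 4 × 4 × 2 = 32
  FM08: 10 × 10 × 5 = 500
Sorted descending: 500, 448, 216, 160, 140, 90, 50, 32.
The seventh-highest RPN is 50 (FM06).

50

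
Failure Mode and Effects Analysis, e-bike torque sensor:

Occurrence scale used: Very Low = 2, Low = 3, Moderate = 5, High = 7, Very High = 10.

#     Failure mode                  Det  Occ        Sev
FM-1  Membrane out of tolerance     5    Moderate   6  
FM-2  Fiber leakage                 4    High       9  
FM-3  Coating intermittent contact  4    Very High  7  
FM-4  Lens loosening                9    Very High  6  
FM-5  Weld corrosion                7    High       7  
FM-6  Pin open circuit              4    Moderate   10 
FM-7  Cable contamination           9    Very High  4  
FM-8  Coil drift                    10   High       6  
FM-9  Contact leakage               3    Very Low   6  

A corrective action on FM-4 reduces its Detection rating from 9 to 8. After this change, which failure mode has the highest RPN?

RPN = Severity × Occurrence × Detection:
  FM-1: 6 × 5 × 5 = 150
  FM-2: 9 × 7 × 4 = 252
  FM-3: 7 × 10 × 4 = 280
  FM-4: 6 × 10 × 9 = 540
  FM-5: 7 × 7 × 7 = 343
  FM-6: 10 × 5 × 4 = 200
  FM-7: 4 × 10 × 9 = 360
  FM-8: 6 × 7 × 10 = 420
  FM-9: 6 × 2 × 3 = 36
After action: FM-4 → 6 × 10 × 8 = 480.
Revised RPNs: FM-4=480, FM-8=420, FM-7=360, FM-5=343, FM-3=280, FM-2=252, FM-6=200, FM-1=150, FM-9=36.
Highest is now FM-4 (480).

FM-4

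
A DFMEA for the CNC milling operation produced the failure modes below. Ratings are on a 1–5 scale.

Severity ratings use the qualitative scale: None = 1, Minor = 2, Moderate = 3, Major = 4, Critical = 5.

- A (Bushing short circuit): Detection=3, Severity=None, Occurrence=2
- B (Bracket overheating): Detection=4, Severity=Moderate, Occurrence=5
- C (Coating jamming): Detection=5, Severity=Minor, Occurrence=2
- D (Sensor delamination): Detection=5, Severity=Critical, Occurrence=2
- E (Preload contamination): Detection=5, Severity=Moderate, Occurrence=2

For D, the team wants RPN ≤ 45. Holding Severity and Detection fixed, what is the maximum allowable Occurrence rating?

D: S=5, O=2, D=5 → current RPN = 50.
Fixed product = 25. Need 25 × O ≤ 45, so O ≤ 45/25 = 1.80.
Maximum integer Occurrence rating = 1 (gives RPN 25; O=2 would give 50 > 45).

1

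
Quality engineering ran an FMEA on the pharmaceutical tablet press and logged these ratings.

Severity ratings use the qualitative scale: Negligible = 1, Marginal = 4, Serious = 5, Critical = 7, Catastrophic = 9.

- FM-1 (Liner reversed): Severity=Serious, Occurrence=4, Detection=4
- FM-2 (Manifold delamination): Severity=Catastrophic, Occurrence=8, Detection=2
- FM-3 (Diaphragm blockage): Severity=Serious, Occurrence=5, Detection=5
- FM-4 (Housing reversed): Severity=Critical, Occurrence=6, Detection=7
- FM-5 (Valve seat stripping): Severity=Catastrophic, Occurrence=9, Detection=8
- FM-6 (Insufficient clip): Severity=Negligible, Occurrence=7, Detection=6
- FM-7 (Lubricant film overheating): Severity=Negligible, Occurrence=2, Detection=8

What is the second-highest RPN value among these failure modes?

294

RPN = Severity × Occurrence × Detection:
  FM-1: 5 × 4 × 4 = 80
  FM-2: 9 × 8 × 2 = 144
  FM-3: 5 × 5 × 5 = 125
  FM-4: 7 × 6 × 7 = 294
  FM-5: 9 × 9 × 8 = 648
  FM-6: 1 × 7 × 6 = 42
  FM-7: 1 × 2 × 8 = 16
Sorted descending: 648, 294, 144, 125, 80, 42, 16.
The second-highest RPN is 294 (FM-4).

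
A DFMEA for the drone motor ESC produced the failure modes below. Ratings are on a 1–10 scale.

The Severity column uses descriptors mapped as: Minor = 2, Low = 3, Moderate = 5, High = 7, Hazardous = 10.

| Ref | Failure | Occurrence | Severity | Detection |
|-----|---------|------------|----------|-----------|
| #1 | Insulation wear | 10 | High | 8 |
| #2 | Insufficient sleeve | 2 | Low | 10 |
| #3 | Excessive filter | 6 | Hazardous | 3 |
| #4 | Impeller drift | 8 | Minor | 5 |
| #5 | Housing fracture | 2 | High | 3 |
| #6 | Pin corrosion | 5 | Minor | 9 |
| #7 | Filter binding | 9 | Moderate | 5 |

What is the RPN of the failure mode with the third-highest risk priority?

RPN = Severity × Occurrence × Detection:
  #1: 7 × 10 × 8 = 560
  #2: 3 × 2 × 10 = 60
  #3: 10 × 6 × 3 = 180
  #4: 2 × 8 × 5 = 80
  #5: 7 × 2 × 3 = 42
  #6: 2 × 5 × 9 = 90
  #7: 5 × 9 × 5 = 225
Sorted descending: 560, 225, 180, 90, 80, 60, 42.
The third-highest RPN is 180 (#3).

180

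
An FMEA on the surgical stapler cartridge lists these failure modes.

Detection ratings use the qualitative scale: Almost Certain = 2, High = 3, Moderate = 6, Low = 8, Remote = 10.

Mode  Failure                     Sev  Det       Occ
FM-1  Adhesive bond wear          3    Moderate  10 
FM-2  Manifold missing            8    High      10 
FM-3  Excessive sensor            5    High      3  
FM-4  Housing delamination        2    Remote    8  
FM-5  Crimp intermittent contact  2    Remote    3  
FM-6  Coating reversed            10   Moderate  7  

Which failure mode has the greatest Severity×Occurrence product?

FM-2

Criticality = Severity × Occurrence:
  FM-1: 3 × 10 = 30
  FM-2: 8 × 10 = 80
  FM-3: 5 × 3 = 15
  FM-4: 2 × 8 = 16
  FM-5: 2 × 3 = 6
  FM-6: 10 × 7 = 70
Highest criticality is 80 → FM-2.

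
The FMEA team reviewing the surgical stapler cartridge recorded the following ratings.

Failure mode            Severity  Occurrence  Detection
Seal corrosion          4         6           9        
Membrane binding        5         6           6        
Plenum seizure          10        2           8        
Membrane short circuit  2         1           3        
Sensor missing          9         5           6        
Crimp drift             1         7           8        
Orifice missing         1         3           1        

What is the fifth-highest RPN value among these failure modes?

RPN = Severity × Occurrence × Detection:
  Seal corrosion: 4 × 6 × 9 = 216
  Membrane binding: 5 × 6 × 6 = 180
  Plenum seizure: 10 × 2 × 8 = 160
  Membrane short circuit: 2 × 1 × 3 = 6
  Sensor missing: 9 × 5 × 6 = 270
  Crimp drift: 1 × 7 × 8 = 56
  Orifice missing: 1 × 3 × 1 = 3
Sorted descending: 270, 216, 180, 160, 56, 6, 3.
The fifth-highest RPN is 56 (Crimp drift).

56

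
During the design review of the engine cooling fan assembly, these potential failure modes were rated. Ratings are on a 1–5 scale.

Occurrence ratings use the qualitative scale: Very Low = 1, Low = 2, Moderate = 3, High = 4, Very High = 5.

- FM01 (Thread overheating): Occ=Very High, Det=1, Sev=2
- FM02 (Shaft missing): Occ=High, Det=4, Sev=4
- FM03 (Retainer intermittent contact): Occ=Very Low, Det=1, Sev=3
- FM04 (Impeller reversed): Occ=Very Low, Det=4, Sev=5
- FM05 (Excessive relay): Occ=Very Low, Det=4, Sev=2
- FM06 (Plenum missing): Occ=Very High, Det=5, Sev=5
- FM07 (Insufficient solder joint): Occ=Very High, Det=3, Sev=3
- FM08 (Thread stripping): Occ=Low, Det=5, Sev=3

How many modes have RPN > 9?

RPN = Severity × Occurrence × Detection:
  FM01: 2 × 5 × 1 = 10
  FM02: 4 × 4 × 4 = 64
  FM03: 3 × 1 × 1 = 3
  FM04: 5 × 1 × 4 = 20
  FM05: 2 × 1 × 4 = 8
  FM06: 5 × 5 × 5 = 125
  FM07: 3 × 5 × 3 = 45
  FM08: 3 × 2 × 5 = 30
Modes with RPN > 9: FM01 (10), FM02 (64), FM04 (20), FM06 (125), FM07 (45), FM08 (30) → 6.

6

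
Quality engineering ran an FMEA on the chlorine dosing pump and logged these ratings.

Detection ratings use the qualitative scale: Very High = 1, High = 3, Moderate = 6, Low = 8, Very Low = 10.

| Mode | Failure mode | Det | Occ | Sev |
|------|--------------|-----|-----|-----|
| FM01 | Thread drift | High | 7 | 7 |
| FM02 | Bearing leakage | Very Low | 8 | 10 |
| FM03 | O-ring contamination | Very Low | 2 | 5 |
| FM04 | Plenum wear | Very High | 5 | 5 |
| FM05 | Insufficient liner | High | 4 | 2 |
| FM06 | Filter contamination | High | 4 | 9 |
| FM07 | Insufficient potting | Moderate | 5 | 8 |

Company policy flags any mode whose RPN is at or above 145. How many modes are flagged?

RPN = Severity × Occurrence × Detection:
  FM01: 7 × 7 × 3 = 147
  FM02: 10 × 8 × 10 = 800
  FM03: 5 × 2 × 10 = 100
  FM04: 5 × 5 × 1 = 25
  FM05: 2 × 4 × 3 = 24
  FM06: 9 × 4 × 3 = 108
  FM07: 8 × 5 × 6 = 240
Modes with RPN ≥ 145: FM01 (147), FM02 (800), FM07 (240) → 3.

3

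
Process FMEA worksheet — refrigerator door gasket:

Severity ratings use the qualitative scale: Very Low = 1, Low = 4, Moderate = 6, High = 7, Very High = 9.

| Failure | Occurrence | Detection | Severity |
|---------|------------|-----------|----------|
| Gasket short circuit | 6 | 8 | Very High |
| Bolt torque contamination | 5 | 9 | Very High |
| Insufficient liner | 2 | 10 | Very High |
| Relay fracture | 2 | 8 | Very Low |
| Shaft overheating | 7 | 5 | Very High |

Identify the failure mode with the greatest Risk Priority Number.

Gasket short circuit

RPN = Severity × Occurrence × Detection:
  Gasket short circuit: 9 × 6 × 8 = 432
  Bolt torque contamination: 9 × 5 × 9 = 405
  Insufficient liner: 9 × 2 × 10 = 180
  Relay fracture: 1 × 2 × 8 = 16
  Shaft overheating: 9 × 7 × 5 = 315
Highest RPN is 432 → Gasket short circuit.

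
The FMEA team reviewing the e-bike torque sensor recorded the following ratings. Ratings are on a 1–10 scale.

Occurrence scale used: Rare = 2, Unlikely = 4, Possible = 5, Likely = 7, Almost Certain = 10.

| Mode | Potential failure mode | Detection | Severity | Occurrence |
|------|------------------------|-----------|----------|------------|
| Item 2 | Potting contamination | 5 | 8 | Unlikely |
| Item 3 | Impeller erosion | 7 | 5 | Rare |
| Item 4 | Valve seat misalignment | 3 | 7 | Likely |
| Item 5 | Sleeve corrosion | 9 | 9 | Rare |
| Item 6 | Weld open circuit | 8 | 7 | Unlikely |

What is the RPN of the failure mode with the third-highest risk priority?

RPN = Severity × Occurrence × Detection:
  Item 2: 8 × 4 × 5 = 160
  Item 3: 5 × 2 × 7 = 70
  Item 4: 7 × 7 × 3 = 147
  Item 5: 9 × 2 × 9 = 162
  Item 6: 7 × 4 × 8 = 224
Sorted descending: 224, 162, 160, 147, 70.
The third-highest RPN is 160 (Item 2).

160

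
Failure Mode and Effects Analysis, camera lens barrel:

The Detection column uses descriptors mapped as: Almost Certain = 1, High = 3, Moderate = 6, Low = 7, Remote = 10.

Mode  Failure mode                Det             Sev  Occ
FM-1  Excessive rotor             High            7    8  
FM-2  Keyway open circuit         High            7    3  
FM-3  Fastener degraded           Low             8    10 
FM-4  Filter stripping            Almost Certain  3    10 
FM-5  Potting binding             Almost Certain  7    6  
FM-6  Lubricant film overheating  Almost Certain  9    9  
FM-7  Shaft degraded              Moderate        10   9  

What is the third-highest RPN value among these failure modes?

RPN = Severity × Occurrence × Detection:
  FM-1: 7 × 8 × 3 = 168
  FM-2: 7 × 3 × 3 = 63
  FM-3: 8 × 10 × 7 = 560
  FM-4: 3 × 10 × 1 = 30
  FM-5: 7 × 6 × 1 = 42
  FM-6: 9 × 9 × 1 = 81
  FM-7: 10 × 9 × 6 = 540
Sorted descending: 560, 540, 168, 81, 63, 42, 30.
The third-highest RPN is 168 (FM-1).

168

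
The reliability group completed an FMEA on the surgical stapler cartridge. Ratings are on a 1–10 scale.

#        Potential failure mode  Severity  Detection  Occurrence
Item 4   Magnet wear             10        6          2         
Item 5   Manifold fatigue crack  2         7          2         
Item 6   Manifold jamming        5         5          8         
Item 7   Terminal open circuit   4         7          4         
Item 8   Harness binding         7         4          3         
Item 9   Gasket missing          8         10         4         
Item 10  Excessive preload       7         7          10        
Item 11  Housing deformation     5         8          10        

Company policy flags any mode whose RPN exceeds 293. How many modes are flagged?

RPN = Severity × Occurrence × Detection:
  Item 4: 10 × 2 × 6 = 120
  Item 5: 2 × 2 × 7 = 28
  Item 6: 5 × 8 × 5 = 200
  Item 7: 4 × 4 × 7 = 112
  Item 8: 7 × 3 × 4 = 84
  Item 9: 8 × 4 × 10 = 320
  Item 10: 7 × 10 × 7 = 490
  Item 11: 5 × 10 × 8 = 400
Modes with RPN > 293: Item 9 (320), Item 10 (490), Item 11 (400) → 3.

3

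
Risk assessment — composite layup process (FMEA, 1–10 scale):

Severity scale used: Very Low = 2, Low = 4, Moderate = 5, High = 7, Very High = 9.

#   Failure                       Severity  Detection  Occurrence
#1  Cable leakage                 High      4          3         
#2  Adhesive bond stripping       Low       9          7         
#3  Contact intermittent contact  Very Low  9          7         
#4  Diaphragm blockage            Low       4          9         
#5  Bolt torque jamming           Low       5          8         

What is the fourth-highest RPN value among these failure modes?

126

RPN = Severity × Occurrence × Detection:
  #1: 7 × 3 × 4 = 84
  #2: 4 × 7 × 9 = 252
  #3: 2 × 7 × 9 = 126
  #4: 4 × 9 × 4 = 144
  #5: 4 × 8 × 5 = 160
Sorted descending: 252, 160, 144, 126, 84.
The fourth-highest RPN is 126 (#3).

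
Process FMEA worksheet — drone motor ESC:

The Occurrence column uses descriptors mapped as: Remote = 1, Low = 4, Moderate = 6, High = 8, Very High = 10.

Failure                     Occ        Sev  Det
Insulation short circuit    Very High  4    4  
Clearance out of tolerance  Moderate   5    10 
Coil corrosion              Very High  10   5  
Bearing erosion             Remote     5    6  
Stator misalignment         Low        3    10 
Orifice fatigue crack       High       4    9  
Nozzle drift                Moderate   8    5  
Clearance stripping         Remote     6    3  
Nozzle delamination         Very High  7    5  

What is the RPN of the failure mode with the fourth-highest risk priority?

288

RPN = Severity × Occurrence × Detection:
  Insulation short circuit: 4 × 10 × 4 = 160
  Clearance out of tolerance: 5 × 6 × 10 = 300
  Coil corrosion: 10 × 10 × 5 = 500
  Bearing erosion: 5 × 1 × 6 = 30
  Stator misalignment: 3 × 4 × 10 = 120
  Orifice fatigue crack: 4 × 8 × 9 = 288
  Nozzle drift: 8 × 6 × 5 = 240
  Clearance stripping: 6 × 1 × 3 = 18
  Nozzle delamination: 7 × 10 × 5 = 350
Sorted descending: 500, 350, 300, 288, 240, 160, 120, 30, 18.
The fourth-highest RPN is 288 (Orifice fatigue crack).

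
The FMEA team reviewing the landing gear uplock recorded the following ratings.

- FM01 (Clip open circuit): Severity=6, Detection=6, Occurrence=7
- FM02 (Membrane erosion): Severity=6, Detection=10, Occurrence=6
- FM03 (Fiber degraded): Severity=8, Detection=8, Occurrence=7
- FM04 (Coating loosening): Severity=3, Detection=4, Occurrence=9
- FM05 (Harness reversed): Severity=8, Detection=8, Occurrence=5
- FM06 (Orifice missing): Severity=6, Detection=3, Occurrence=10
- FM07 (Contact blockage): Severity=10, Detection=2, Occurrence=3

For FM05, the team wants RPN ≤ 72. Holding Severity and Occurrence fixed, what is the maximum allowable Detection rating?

1

FM05: S=8, O=5, D=8 → current RPN = 320.
Fixed product = 40. Need 40 × D ≤ 72, so D ≤ 72/40 = 1.80.
Maximum integer Detection rating = 1 (gives RPN 40; D=2 would give 80 > 72).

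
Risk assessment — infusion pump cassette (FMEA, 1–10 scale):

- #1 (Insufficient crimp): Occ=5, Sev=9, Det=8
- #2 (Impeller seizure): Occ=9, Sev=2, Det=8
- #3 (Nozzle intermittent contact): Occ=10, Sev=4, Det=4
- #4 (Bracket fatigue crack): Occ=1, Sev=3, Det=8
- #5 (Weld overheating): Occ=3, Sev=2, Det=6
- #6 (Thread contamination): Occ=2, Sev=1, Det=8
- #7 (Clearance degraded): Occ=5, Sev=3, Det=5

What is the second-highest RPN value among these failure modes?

RPN = Severity × Occurrence × Detection:
  #1: 9 × 5 × 8 = 360
  #2: 2 × 9 × 8 = 144
  #3: 4 × 10 × 4 = 160
  #4: 3 × 1 × 8 = 24
  #5: 2 × 3 × 6 = 36
  #6: 1 × 2 × 8 = 16
  #7: 3 × 5 × 5 = 75
Sorted descending: 360, 160, 144, 75, 36, 24, 16.
The second-highest RPN is 160 (#3).

160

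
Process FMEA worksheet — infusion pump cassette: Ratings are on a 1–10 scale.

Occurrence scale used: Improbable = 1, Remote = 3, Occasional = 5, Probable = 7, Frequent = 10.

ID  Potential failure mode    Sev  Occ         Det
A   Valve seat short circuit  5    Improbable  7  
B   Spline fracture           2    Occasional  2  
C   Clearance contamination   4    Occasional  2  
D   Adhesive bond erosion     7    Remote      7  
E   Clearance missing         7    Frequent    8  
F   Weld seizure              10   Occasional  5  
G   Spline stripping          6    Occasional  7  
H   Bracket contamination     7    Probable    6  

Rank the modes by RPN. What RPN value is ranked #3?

RPN = Severity × Occurrence × Detection:
  A: 5 × 1 × 7 = 35
  B: 2 × 5 × 2 = 20
  C: 4 × 5 × 2 = 40
  D: 7 × 3 × 7 = 147
  E: 7 × 10 × 8 = 560
  F: 10 × 5 × 5 = 250
  G: 6 × 5 × 7 = 210
  H: 7 × 7 × 6 = 294
Sorted descending: 560, 294, 250, 210, 147, 40, 35, 20.
The third-highest RPN is 250 (F).

250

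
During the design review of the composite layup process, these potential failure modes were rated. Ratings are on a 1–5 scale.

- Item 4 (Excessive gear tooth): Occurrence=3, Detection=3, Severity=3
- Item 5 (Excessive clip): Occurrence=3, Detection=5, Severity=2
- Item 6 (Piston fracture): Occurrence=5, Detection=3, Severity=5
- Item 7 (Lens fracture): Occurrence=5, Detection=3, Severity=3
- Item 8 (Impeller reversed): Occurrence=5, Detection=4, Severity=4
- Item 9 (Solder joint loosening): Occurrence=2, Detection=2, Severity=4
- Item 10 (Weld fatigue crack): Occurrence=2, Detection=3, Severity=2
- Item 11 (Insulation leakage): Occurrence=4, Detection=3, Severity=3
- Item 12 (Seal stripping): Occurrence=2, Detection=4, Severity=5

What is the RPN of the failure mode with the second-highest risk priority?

RPN = Severity × Occurrence × Detection:
  Item 4: 3 × 3 × 3 = 27
  Item 5: 2 × 3 × 5 = 30
  Item 6: 5 × 5 × 3 = 75
  Item 7: 3 × 5 × 3 = 45
  Item 8: 4 × 5 × 4 = 80
  Item 9: 4 × 2 × 2 = 16
  Item 10: 2 × 2 × 3 = 12
  Item 11: 3 × 4 × 3 = 36
  Item 12: 5 × 2 × 4 = 40
Sorted descending: 80, 75, 45, 40, 36, 30, 27, 16, 12.
The second-highest RPN is 75 (Item 6).

75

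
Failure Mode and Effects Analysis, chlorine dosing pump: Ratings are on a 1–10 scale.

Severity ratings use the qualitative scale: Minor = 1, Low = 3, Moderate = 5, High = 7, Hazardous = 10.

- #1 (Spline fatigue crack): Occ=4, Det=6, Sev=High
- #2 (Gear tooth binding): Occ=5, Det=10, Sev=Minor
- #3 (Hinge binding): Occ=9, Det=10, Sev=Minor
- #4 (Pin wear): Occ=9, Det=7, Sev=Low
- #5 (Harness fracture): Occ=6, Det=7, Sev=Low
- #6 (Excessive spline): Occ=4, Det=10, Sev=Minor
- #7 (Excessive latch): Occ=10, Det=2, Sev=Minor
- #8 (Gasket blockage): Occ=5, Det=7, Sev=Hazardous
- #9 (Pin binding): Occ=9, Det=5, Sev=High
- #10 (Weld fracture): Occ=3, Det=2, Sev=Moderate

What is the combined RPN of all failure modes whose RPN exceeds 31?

RPN = Severity × Occurrence × Detection:
  #1: 7 × 4 × 6 = 168
  #2: 1 × 5 × 10 = 50
  #3: 1 × 9 × 10 = 90
  #4: 3 × 9 × 7 = 189
  #5: 3 × 6 × 7 = 126
  #6: 1 × 4 × 10 = 40
  #7: 1 × 10 × 2 = 20
  #8: 10 × 5 × 7 = 350
  #9: 7 × 9 × 5 = 315
  #10: 5 × 3 × 2 = 30
RPN > 31: #1 (168), #2 (50), #3 (90), #4 (189), #5 (126), #6 (40), #8 (350), #9 (315).
Sum: 168 + 50 + 90 + 189 + 126 + 40 + 350 + 315 = 1328.

1328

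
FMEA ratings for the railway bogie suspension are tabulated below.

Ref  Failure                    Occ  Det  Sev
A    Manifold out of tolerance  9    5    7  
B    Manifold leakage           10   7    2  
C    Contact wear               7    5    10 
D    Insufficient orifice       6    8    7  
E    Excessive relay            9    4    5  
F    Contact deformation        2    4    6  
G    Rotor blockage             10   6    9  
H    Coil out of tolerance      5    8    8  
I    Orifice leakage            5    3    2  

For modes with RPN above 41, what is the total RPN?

RPN = Severity × Occurrence × Detection:
  A: 7 × 9 × 5 = 315
  B: 2 × 10 × 7 = 140
  C: 10 × 7 × 5 = 350
  D: 7 × 6 × 8 = 336
  E: 5 × 9 × 4 = 180
  F: 6 × 2 × 4 = 48
  G: 9 × 10 × 6 = 540
  H: 8 × 5 × 8 = 320
  I: 2 × 5 × 3 = 30
RPN > 41: A (315), B (140), C (350), D (336), E (180), F (48), G (540), H (320).
Sum: 315 + 140 + 350 + 336 + 180 + 48 + 540 + 320 = 2229.

2229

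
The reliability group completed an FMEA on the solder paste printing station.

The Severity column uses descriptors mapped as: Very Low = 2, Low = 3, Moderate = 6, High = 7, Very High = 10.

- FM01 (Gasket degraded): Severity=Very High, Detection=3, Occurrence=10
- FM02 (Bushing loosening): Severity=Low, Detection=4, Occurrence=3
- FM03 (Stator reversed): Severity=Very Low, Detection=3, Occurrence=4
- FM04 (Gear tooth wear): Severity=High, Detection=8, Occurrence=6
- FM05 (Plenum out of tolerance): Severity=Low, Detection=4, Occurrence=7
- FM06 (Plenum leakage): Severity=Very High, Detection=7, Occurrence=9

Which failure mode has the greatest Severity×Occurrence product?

FM01

Criticality = Severity × Occurrence:
  FM01: 10 × 10 = 100
  FM02: 3 × 3 = 9
  FM03: 2 × 4 = 8
  FM04: 7 × 6 = 42
  FM05: 3 × 7 = 21
  FM06: 10 × 9 = 90
Highest criticality is 100 → FM01.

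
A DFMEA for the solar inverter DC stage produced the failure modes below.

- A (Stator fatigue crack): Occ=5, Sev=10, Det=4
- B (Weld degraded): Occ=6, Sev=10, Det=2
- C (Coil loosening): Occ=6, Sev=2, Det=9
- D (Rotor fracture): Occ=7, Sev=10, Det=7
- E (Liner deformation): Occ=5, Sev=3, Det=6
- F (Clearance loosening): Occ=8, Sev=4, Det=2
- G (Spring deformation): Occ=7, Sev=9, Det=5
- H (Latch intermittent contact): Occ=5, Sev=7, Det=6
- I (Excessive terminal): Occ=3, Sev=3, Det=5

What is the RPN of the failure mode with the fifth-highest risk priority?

RPN = Severity × Occurrence × Detection:
  A: 10 × 5 × 4 = 200
  B: 10 × 6 × 2 = 120
  C: 2 × 6 × 9 = 108
  D: 10 × 7 × 7 = 490
  E: 3 × 5 × 6 = 90
  F: 4 × 8 × 2 = 64
  G: 9 × 7 × 5 = 315
  H: 7 × 5 × 6 = 210
  I: 3 × 3 × 5 = 45
Sorted descending: 490, 315, 210, 200, 120, 108, 90, 64, 45.
The fifth-highest RPN is 120 (B).

120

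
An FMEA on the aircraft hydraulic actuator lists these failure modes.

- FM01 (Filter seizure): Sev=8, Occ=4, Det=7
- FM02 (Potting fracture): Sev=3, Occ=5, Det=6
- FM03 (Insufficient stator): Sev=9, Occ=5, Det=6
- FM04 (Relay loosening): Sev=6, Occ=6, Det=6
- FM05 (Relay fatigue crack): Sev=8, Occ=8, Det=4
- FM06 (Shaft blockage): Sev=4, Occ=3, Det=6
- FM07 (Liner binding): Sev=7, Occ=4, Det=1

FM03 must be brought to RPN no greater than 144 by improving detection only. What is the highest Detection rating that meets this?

3

FM03: S=9, O=5, D=6 → current RPN = 270.
Fixed product = 45. Need 45 × D ≤ 144, so D ≤ 144/45 = 3.20.
Maximum integer Detection rating = 3 (gives RPN 135; D=4 would give 180 > 144).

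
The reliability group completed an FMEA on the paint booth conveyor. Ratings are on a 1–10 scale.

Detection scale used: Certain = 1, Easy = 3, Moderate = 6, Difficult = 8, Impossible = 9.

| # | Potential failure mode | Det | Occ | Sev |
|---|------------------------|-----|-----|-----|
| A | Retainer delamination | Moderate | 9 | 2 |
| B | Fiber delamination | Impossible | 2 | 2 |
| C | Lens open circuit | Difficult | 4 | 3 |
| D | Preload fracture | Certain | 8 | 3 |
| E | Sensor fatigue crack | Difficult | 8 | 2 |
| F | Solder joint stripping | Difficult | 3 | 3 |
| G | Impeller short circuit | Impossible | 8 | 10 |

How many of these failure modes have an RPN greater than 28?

6

RPN = Severity × Occurrence × Detection:
  A: 2 × 9 × 6 = 108
  B: 2 × 2 × 9 = 36
  C: 3 × 4 × 8 = 96
  D: 3 × 8 × 1 = 24
  E: 2 × 8 × 8 = 128
  F: 3 × 3 × 8 = 72
  G: 10 × 8 × 9 = 720
Modes with RPN > 28: A (108), B (36), C (96), E (128), F (72), G (720) → 6.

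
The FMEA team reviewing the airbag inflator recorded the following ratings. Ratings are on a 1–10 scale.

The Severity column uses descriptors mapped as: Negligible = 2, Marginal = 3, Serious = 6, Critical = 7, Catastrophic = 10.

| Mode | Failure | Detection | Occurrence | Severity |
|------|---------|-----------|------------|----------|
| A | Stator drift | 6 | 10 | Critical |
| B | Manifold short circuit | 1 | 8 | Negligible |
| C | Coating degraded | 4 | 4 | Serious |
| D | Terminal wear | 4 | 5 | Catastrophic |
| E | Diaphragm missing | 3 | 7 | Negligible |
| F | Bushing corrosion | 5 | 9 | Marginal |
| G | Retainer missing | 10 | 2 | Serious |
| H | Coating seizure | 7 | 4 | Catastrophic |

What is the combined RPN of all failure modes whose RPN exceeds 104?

RPN = Severity × Occurrence × Detection:
  A: 7 × 10 × 6 = 420
  B: 2 × 8 × 1 = 16
  C: 6 × 4 × 4 = 96
  D: 10 × 5 × 4 = 200
  E: 2 × 7 × 3 = 42
  F: 3 × 9 × 5 = 135
  G: 6 × 2 × 10 = 120
  H: 10 × 4 × 7 = 280
RPN > 104: A (420), D (200), F (135), G (120), H (280).
Sum: 420 + 200 + 135 + 120 + 280 = 1155.

1155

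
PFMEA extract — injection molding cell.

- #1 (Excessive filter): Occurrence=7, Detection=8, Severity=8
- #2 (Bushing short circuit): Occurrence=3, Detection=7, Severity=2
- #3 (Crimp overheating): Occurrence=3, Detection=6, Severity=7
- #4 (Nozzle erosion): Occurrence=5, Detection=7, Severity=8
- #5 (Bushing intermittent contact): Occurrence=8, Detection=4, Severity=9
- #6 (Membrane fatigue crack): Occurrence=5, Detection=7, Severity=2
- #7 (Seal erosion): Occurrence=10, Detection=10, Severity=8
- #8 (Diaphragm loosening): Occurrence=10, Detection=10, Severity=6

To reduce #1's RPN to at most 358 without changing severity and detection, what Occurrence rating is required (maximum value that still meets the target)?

#1: S=8, O=7, D=8 → current RPN = 448.
Fixed product = 64. Need 64 × O ≤ 358, so O ≤ 358/64 = 5.59.
Maximum integer Occurrence rating = 5 (gives RPN 320; O=6 would give 384 > 358).

5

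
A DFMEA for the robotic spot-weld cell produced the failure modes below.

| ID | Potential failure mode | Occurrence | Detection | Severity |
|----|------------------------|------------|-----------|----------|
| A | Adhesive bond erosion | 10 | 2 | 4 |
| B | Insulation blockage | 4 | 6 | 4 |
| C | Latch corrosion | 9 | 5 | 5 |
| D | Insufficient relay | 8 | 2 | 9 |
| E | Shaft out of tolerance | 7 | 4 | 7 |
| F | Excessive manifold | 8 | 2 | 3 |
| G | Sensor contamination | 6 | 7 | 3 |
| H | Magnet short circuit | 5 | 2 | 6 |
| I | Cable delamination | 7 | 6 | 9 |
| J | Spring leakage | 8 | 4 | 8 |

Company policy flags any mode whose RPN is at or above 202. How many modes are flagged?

3

RPN = Severity × Occurrence × Detection:
  A: 4 × 10 × 2 = 80
  B: 4 × 4 × 6 = 96
  C: 5 × 9 × 5 = 225
  D: 9 × 8 × 2 = 144
  E: 7 × 7 × 4 = 196
  F: 3 × 8 × 2 = 48
  G: 3 × 6 × 7 = 126
  H: 6 × 5 × 2 = 60
  I: 9 × 7 × 6 = 378
  J: 8 × 8 × 4 = 256
Modes with RPN ≥ 202: C (225), I (378), J (256) → 3.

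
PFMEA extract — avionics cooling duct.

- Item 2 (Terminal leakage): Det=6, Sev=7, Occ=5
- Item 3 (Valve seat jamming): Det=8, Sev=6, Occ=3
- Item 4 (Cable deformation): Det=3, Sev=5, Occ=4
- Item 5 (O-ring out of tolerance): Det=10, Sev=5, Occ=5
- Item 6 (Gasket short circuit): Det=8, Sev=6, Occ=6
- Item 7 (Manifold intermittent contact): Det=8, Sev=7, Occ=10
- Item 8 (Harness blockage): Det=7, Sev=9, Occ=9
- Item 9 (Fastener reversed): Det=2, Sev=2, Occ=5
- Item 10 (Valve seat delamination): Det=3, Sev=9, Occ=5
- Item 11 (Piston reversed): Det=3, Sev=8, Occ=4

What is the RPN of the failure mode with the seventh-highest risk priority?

RPN = Severity × Occurrence × Detection:
  Item 2: 7 × 5 × 6 = 210
  Item 3: 6 × 3 × 8 = 144
  Item 4: 5 × 4 × 3 = 60
  Item 5: 5 × 5 × 10 = 250
  Item 6: 6 × 6 × 8 = 288
  Item 7: 7 × 10 × 8 = 560
  Item 8: 9 × 9 × 7 = 567
  Item 9: 2 × 5 × 2 = 20
  Item 10: 9 × 5 × 3 = 135
  Item 11: 8 × 4 × 3 = 96
Sorted descending: 567, 560, 288, 250, 210, 144, 135, 96, 60, 20.
The seventh-highest RPN is 135 (Item 10).

135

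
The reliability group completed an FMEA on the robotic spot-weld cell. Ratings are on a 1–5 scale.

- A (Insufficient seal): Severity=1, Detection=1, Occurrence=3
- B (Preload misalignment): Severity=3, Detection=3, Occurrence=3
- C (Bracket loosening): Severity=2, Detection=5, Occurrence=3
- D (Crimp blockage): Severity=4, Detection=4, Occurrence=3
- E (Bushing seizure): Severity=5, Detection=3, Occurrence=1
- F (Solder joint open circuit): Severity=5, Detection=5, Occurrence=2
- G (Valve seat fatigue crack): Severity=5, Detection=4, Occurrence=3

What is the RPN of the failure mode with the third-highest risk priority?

RPN = Severity × Occurrence × Detection:
  A: 1 × 3 × 1 = 3
  B: 3 × 3 × 3 = 27
  C: 2 × 3 × 5 = 30
  D: 4 × 3 × 4 = 48
  E: 5 × 1 × 3 = 15
  F: 5 × 2 × 5 = 50
  G: 5 × 3 × 4 = 60
Sorted descending: 60, 50, 48, 30, 27, 15, 3.
The third-highest RPN is 48 (D).

48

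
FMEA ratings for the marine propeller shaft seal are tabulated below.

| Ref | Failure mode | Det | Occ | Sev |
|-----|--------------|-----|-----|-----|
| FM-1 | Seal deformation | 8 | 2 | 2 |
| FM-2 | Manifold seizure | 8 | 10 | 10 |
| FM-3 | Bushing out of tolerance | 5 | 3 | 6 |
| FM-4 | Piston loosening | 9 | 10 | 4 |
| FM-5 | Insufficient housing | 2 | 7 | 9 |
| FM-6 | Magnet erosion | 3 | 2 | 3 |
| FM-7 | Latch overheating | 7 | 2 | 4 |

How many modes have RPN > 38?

5

RPN = Severity × Occurrence × Detection:
  FM-1: 2 × 2 × 8 = 32
  FM-2: 10 × 10 × 8 = 800
  FM-3: 6 × 3 × 5 = 90
  FM-4: 4 × 10 × 9 = 360
  FM-5: 9 × 7 × 2 = 126
  FM-6: 3 × 2 × 3 = 18
  FM-7: 4 × 2 × 7 = 56
Modes with RPN > 38: FM-2 (800), FM-3 (90), FM-4 (360), FM-5 (126), FM-7 (56) → 5.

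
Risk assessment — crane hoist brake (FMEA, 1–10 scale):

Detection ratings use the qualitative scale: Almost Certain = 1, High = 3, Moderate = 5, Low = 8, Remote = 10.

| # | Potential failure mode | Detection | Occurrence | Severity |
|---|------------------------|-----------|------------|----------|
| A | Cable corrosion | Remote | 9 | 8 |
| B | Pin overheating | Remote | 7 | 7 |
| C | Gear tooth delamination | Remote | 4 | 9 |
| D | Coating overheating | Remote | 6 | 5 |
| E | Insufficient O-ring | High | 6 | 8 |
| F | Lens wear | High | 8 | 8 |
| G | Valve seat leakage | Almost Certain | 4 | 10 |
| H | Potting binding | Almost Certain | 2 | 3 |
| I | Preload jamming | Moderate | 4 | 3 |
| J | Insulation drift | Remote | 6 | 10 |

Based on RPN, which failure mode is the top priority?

A

RPN = Severity × Occurrence × Detection:
  A: 8 × 9 × 10 = 720
  B: 7 × 7 × 10 = 490
  C: 9 × 4 × 10 = 360
  D: 5 × 6 × 10 = 300
  E: 8 × 6 × 3 = 144
  F: 8 × 8 × 3 = 192
  G: 10 × 4 × 1 = 40
  H: 3 × 2 × 1 = 6
  I: 3 × 4 × 5 = 60
  J: 10 × 6 × 10 = 600
Highest RPN is 720 → A.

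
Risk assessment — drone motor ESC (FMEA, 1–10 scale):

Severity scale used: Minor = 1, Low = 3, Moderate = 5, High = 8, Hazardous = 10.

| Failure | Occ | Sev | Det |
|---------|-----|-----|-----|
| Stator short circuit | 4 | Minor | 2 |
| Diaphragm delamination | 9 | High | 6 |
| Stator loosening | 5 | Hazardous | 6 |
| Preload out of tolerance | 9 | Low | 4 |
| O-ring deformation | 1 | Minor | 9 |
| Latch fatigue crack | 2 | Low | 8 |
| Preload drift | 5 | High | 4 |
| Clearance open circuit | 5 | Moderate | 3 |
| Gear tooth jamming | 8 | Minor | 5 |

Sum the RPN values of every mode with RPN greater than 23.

1163

RPN = Severity × Occurrence × Detection:
  Stator short circuit: 1 × 4 × 2 = 8
  Diaphragm delamination: 8 × 9 × 6 = 432
  Stator loosening: 10 × 5 × 6 = 300
  Preload out of tolerance: 3 × 9 × 4 = 108
  O-ring deformation: 1 × 1 × 9 = 9
  Latch fatigue crack: 3 × 2 × 8 = 48
  Preload drift: 8 × 5 × 4 = 160
  Clearance open circuit: 5 × 5 × 3 = 75
  Gear tooth jamming: 1 × 8 × 5 = 40
RPN > 23: Diaphragm delamination (432), Stator loosening (300), Preload out of tolerance (108), Latch fatigue crack (48), Preload drift (160), Clearance open circuit (75), Gear tooth jamming (40).
Sum: 432 + 300 + 108 + 48 + 160 + 75 + 40 = 1163.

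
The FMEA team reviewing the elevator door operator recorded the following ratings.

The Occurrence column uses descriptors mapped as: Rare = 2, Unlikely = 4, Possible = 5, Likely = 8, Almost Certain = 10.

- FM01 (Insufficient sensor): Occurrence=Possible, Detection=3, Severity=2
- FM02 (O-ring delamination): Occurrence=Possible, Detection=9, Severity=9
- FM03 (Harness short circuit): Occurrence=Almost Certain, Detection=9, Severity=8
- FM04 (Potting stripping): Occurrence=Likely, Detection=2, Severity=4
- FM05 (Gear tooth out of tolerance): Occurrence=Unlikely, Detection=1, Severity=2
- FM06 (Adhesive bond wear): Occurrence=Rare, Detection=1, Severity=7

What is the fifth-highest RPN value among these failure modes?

RPN = Severity × Occurrence × Detection:
  FM01: 2 × 5 × 3 = 30
  FM02: 9 × 5 × 9 = 405
  FM03: 8 × 10 × 9 = 720
  FM04: 4 × 8 × 2 = 64
  FM05: 2 × 4 × 1 = 8
  FM06: 7 × 2 × 1 = 14
Sorted descending: 720, 405, 64, 30, 14, 8.
The fifth-highest RPN is 14 (FM06).

14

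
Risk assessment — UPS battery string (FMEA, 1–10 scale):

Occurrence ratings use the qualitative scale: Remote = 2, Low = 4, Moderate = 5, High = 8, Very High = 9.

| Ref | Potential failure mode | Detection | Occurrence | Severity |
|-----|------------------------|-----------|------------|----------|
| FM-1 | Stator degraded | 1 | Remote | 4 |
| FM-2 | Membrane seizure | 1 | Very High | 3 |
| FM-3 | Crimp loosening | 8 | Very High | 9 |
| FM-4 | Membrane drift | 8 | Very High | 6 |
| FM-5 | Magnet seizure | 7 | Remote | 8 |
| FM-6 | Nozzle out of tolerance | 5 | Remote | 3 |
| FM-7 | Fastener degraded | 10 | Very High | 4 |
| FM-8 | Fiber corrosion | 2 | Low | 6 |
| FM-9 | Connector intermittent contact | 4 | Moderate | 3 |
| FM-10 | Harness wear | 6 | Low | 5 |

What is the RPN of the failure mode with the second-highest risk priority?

432

RPN = Severity × Occurrence × Detection:
  FM-1: 4 × 2 × 1 = 8
  FM-2: 3 × 9 × 1 = 27
  FM-3: 9 × 9 × 8 = 648
  FM-4: 6 × 9 × 8 = 432
  FM-5: 8 × 2 × 7 = 112
  FM-6: 3 × 2 × 5 = 30
  FM-7: 4 × 9 × 10 = 360
  FM-8: 6 × 4 × 2 = 48
  FM-9: 3 × 5 × 4 = 60
  FM-10: 5 × 4 × 6 = 120
Sorted descending: 648, 432, 360, 120, 112, 60, 48, 30, 27, 8.
The second-highest RPN is 432 (FM-4).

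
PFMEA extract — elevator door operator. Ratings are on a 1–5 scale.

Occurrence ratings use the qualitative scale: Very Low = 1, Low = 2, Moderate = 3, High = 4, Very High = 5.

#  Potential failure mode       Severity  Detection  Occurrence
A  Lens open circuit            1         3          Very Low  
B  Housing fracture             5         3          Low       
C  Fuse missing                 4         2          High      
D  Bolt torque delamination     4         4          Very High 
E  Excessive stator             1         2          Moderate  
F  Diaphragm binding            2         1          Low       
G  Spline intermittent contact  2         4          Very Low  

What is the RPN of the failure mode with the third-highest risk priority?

RPN = Severity × Occurrence × Detection:
  A: 1 × 1 × 3 = 3
  B: 5 × 2 × 3 = 30
  C: 4 × 4 × 2 = 32
  D: 4 × 5 × 4 = 80
  E: 1 × 3 × 2 = 6
  F: 2 × 2 × 1 = 4
  G: 2 × 1 × 4 = 8
Sorted descending: 80, 32, 30, 8, 6, 4, 3.
The third-highest RPN is 30 (B).

30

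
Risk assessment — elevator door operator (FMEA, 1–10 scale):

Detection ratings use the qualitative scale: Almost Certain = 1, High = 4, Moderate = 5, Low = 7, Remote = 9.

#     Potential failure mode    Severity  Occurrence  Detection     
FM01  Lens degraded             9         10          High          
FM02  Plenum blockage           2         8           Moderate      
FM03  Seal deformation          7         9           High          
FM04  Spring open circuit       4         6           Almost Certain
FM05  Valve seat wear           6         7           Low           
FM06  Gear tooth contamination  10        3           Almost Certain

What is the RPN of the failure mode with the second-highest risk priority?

294

RPN = Severity × Occurrence × Detection:
  FM01: 9 × 10 × 4 = 360
  FM02: 2 × 8 × 5 = 80
  FM03: 7 × 9 × 4 = 252
  FM04: 4 × 6 × 1 = 24
  FM05: 6 × 7 × 7 = 294
  FM06: 10 × 3 × 1 = 30
Sorted descending: 360, 294, 252, 80, 30, 24.
The second-highest RPN is 294 (FM05).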